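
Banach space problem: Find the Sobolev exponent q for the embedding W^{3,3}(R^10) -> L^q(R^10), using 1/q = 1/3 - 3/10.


Using the Sobolev embedding formula: 1/q = 1/p - k/n
1/q = 1/3 - 3/10 = 1/30
q = 1/(1/30) = 30

30.0000


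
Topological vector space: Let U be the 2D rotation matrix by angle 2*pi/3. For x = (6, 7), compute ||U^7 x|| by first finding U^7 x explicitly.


U is a rotation by theta = 2*pi/3
U^7 = rotation by 7*theta = 14*pi/3 = 2*pi/3 (mod 2*pi)
cos(2*pi/3) = -0.5000, sin(2*pi/3) = 0.8660
U^7 x = (-0.5000 * 6 - 0.8660 * 7, 0.8660 * 6 + -0.5000 * 7)
= (-9.0622, 1.6962)
||U^7 x|| = sqrt((-9.0622)^2 + 1.6962^2) = sqrt(85.0000) = 9.2195

9.2195


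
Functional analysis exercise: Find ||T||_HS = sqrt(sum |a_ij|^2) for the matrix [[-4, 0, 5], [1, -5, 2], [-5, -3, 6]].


The Hilbert-Schmidt norm is sqrt(sum of squares of all entries).
Sum of squares = (-4)^2 + 0^2 + 5^2 + 1^2 + (-5)^2 + 2^2 + (-5)^2 + (-3)^2 + 6^2
= 16 + 0 + 25 + 1 + 25 + 4 + 25 + 9 + 36 = 141
||T||_HS = sqrt(141) = 11.8743

11.8743


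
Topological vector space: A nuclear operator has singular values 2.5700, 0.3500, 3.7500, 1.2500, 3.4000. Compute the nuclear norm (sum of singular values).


The nuclear norm is the sum of all singular values.
||T||_1 = 2.5700 + 0.3500 + 3.7500 + 1.2500 + 3.4000
= 11.3200

11.3200


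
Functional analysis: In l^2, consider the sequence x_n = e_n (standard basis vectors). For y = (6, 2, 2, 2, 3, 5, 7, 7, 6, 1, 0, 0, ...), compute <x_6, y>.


x_6 = e_6 is the standard basis vector with 1 in position 6.
<x_6, y> = y_6 = 5
As n -> infinity, <x_n, y> -> 0, confirming weak convergence of (x_n) to 0.

5


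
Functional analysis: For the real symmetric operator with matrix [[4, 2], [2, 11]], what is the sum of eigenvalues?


For a self-adjoint (symmetric) matrix, the eigenvalues are real.
The sum of eigenvalues equals the trace of the matrix.
trace = 4 + 11 = 15

15


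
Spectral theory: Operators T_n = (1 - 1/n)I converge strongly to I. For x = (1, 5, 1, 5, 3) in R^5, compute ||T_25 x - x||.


T_25 x - x = (1 - 1/25)x - x = -x/25
||x|| = sqrt(61) = 7.8102
||T_25 x - x|| = ||x||/25 = 7.8102/25 = 0.3124

0.3124


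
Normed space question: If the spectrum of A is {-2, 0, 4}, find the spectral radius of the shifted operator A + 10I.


Spectrum of A + 10I = {8, 10, 14}
Spectral radius = max |lambda| over the shifted spectrum
= max(8, 10, 14) = 14

14


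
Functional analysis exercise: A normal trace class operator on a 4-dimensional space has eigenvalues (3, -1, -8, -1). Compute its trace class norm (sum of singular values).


For a normal operator, singular values equal |eigenvalues|.
Trace norm = sum |lambda_i| = 3 + 1 + 8 + 1
= 13

13


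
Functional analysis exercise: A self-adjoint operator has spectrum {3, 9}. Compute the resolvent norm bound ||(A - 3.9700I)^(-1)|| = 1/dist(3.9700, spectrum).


dist(3.9700, {3, 9}) = min(|3.9700 - 3|, |3.9700 - 9|)
= min(0.9700, 5.0300) = 0.9700
Resolvent bound = 1/0.9700 = 1.0309

1.0309


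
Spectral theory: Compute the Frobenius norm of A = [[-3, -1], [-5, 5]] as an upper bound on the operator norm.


||A||_F^2 = sum a_ij^2
= (-3)^2 + (-1)^2 + (-5)^2 + 5^2
= 9 + 1 + 25 + 25 = 60
||A||_F = sqrt(60) = 7.7460

7.7460


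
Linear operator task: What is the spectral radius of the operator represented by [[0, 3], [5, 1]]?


For a 2x2 matrix, eigenvalues satisfy lambda^2 - (trace)*lambda + det = 0
trace = 0 + 1 = 1
det = 0*1 - 3*5 = -15
discriminant = 1^2 - 4*(-15) = 61
spectral radius = max |eigenvalue| = 4.4051

4.4051


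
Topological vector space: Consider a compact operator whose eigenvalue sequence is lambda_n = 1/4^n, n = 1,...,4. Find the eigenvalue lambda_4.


The eigenvalue formula gives lambda_4 = 1/4^4
= 1/256
= 0.0039

0.0039


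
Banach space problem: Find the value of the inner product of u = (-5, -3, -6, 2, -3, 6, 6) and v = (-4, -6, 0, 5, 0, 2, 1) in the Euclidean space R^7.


Computing the standard inner product <u, v> = sum u_i * v_i
= -5*-4 + -3*-6 + -6*0 + 2*5 + -3*0 + 6*2 + 6*1
= 20 + 18 + 0 + 10 + 0 + 12 + 6
= 66

66


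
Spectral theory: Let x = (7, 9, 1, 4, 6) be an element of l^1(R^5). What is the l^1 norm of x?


The l^1 norm equals the sum of absolute values of all components.
||x||_1 = 7 + 9 + 1 + 4 + 6
= 27

27.0000


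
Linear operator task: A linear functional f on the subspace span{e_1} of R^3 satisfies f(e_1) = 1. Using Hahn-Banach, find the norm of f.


The norm of f is given by ||f|| = sup_{||x||=1} |f(x)|.
On span{e_1}, ||e_1|| = 1, so ||f|| = |f(e_1)| / ||e_1||
= |1| / 1 = 1.0000

1.0000


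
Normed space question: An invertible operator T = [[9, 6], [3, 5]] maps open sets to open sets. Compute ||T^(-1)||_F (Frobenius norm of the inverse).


det(T) = 9*5 - 6*3 = 27
T^(-1) = (1/27) * [[5, -6], [-3, 9]] = [[0.1852, -0.2222], [-0.1111, 0.3333]]
||T^(-1)||_F^2 = 0.1852^2 + (-0.2222)^2 + (-0.1111)^2 + 0.3333^2 = 0.2071
||T^(-1)||_F = sqrt(0.2071) = 0.4551

0.4551


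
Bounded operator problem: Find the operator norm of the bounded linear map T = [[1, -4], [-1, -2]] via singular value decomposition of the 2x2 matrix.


A^T A = [[2, -2], [-2, 20]]
trace(A^T A) = 22, det(A^T A) = 36
discriminant = 22^2 - 4*36 = 340
Largest eigenvalue of A^T A = (trace + sqrt(disc))/2 = 20.2195
||T|| = sqrt(20.2195) = 4.4966

4.4966


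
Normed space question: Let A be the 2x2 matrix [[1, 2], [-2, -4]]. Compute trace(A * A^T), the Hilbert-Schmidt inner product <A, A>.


trace(A * A^T) = sum of squares of all entries
= 1^2 + 2^2 + (-2)^2 + (-4)^2
= 1 + 4 + 4 + 16
= 25

25


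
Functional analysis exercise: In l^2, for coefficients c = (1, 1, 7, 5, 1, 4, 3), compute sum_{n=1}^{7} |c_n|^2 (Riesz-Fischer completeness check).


sum |c_n|^2 = 1^2 + 1^2 + 7^2 + 5^2 + 1^2 + 4^2 + 3^2
= 1 + 1 + 49 + 25 + 1 + 16 + 9
= 102

102


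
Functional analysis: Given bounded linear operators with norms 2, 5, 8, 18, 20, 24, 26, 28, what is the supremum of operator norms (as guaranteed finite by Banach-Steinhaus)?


By the Uniform Boundedness Principle, the supremum of norms is finite.
sup_k ||T_k|| = max(2, 5, 8, 18, 20, 24, 26, 28) = 28

28


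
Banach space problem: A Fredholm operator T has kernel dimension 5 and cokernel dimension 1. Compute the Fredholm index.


The Fredholm index is defined as ind(T) = dim(ker T) - dim(coker T)
= 5 - 1
= 4

4


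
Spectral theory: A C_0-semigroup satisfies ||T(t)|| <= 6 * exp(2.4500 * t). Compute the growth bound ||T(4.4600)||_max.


||T(4.4600)|| <= 6 * exp(2.4500 * 4.4600)
= 6 * exp(10.9270)
= 6 * 55659.0518
= 333954.3110

333954.3110


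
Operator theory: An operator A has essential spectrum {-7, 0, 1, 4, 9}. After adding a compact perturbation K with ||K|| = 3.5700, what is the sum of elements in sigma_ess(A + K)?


By Weyl's theorem, the essential spectrum is invariant under compact perturbations.
sigma_ess(A + K) = sigma_ess(A) = {-7, 0, 1, 4, 9}
Sum = -7 + 0 + 1 + 4 + 9 = 7

7


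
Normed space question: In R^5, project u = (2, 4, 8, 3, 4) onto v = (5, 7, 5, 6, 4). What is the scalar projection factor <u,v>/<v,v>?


Computing <u,v> = 2*5 + 4*7 + 8*5 + 3*6 + 4*4 = 112
Computing <v,v> = 5^2 + 7^2 + 5^2 + 6^2 + 4^2 = 151
Projection coefficient = 112/151 = 0.7417

0.7417


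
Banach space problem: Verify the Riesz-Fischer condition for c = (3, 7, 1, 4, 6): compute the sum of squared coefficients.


sum |c_n|^2 = 3^2 + 7^2 + 1^2 + 4^2 + 6^2
= 9 + 49 + 1 + 16 + 36
= 111

111


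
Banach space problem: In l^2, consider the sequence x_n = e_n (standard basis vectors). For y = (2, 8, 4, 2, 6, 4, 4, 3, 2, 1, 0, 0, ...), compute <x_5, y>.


x_5 = e_5 is the standard basis vector with 1 in position 5.
<x_5, y> = y_5 = 6
As n -> infinity, <x_n, y> -> 0, confirming weak convergence of (x_n) to 0.

6


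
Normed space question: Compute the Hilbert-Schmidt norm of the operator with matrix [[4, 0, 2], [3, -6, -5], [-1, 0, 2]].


The Hilbert-Schmidt norm is sqrt(sum of squares of all entries).
Sum of squares = 4^2 + 0^2 + 2^2 + 3^2 + (-6)^2 + (-5)^2 + (-1)^2 + 0^2 + 2^2
= 16 + 0 + 4 + 9 + 36 + 25 + 1 + 0 + 4 = 95
||T||_HS = sqrt(95) = 9.7468

9.7468


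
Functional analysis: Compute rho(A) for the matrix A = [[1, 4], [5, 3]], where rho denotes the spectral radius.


For a 2x2 matrix, eigenvalues satisfy lambda^2 - (trace)*lambda + det = 0
trace = 1 + 3 = 4
det = 1*3 - 4*5 = -17
discriminant = 4^2 - 4*(-17) = 84
spectral radius = max |eigenvalue| = 6.5826

6.5826


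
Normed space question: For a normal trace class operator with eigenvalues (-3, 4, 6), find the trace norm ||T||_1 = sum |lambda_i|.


For a normal operator, singular values equal |eigenvalues|.
Trace norm = sum |lambda_i| = 3 + 4 + 6
= 13

13


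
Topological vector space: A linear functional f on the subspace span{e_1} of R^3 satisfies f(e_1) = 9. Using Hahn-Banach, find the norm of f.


The norm of f is given by ||f|| = sup_{||x||=1} |f(x)|.
On span{e_1}, ||e_1|| = 1, so ||f|| = |f(e_1)| / ||e_1||
= |9| / 1 = 9.0000

9.0000


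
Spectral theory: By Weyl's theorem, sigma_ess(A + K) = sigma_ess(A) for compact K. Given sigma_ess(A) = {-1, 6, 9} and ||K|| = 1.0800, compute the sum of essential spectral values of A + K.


By Weyl's theorem, the essential spectrum is invariant under compact perturbations.
sigma_ess(A + K) = sigma_ess(A) = {-1, 6, 9}
Sum = -1 + 6 + 9 = 14

14


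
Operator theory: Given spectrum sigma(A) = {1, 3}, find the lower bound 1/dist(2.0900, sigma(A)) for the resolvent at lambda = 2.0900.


dist(2.0900, {1, 3}) = min(|2.0900 - 1|, |2.0900 - 3|)
= min(1.0900, 0.9100) = 0.9100
Resolvent bound = 1/0.9100 = 1.0989

1.0989


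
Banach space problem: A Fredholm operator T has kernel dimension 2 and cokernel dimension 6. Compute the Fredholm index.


The Fredholm index is defined as ind(T) = dim(ker T) - dim(coker T)
= 2 - 6
= -4

-4


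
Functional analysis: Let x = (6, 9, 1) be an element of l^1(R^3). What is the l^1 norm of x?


The l^1 norm equals the sum of absolute values of all components.
||x||_1 = 6 + 9 + 1
= 16

16.0000


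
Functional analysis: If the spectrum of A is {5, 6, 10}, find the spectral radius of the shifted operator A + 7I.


Spectrum of A + 7I = {12, 13, 17}
Spectral radius = max |lambda| over the shifted spectrum
= max(12, 13, 17) = 17

17


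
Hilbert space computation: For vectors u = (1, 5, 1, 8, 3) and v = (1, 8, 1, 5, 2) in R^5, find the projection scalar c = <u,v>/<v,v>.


Computing <u,v> = 1*1 + 5*8 + 1*1 + 8*5 + 3*2 = 88
Computing <v,v> = 1^2 + 8^2 + 1^2 + 5^2 + 2^2 = 95
Projection coefficient = 88/95 = 0.9263

0.9263


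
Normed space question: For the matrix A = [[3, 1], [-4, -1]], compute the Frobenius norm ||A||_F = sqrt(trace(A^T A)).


||A||_F^2 = sum a_ij^2
= 3^2 + 1^2 + (-4)^2 + (-1)^2
= 9 + 1 + 16 + 1 = 27
||A||_F = sqrt(27) = 5.1962

5.1962


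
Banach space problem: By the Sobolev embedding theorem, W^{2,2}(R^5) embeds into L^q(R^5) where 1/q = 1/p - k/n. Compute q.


Using the Sobolev embedding formula: 1/q = 1/p - k/n
1/q = 1/2 - 2/5 = 1/10
q = 1/(1/10) = 10

10.0000


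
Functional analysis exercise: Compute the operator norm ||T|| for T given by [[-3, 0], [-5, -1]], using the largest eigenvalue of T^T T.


A^T A = [[34, 5], [5, 1]]
trace(A^T A) = 35, det(A^T A) = 9
discriminant = 35^2 - 4*9 = 1189
Largest eigenvalue of A^T A = (trace + sqrt(disc))/2 = 34.7409
||T|| = sqrt(34.7409) = 5.8941

5.8941


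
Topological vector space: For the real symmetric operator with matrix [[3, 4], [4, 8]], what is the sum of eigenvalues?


For a self-adjoint (symmetric) matrix, the eigenvalues are real.
The sum of eigenvalues equals the trace of the matrix.
trace = 3 + 8 = 11

11


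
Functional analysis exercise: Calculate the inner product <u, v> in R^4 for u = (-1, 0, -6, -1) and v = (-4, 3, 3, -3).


Computing the standard inner product <u, v> = sum u_i * v_i
= -1*-4 + 0*3 + -6*3 + -1*-3
= 4 + 0 + -18 + 3
= -11

-11


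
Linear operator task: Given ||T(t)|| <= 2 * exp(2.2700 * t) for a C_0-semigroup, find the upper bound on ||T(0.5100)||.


||T(0.5100)|| <= 2 * exp(2.2700 * 0.5100)
= 2 * exp(1.1577)
= 2 * 3.1826
= 6.3652

6.3652


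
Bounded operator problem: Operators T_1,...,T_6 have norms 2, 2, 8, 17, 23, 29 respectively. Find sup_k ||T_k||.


By the Uniform Boundedness Principle, the supremum of norms is finite.
sup_k ||T_k|| = max(2, 2, 8, 17, 23, 29) = 29

29


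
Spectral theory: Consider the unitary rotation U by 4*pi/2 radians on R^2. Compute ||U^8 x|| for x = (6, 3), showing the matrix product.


U is a rotation by theta = 4*pi/2
U^8 = rotation by 8*theta = 32*pi/2 = 0*pi/2 (mod 2*pi)
cos(0*pi/2) = 1.0000, sin(0*pi/2) = 0.0000
U^8 x = (1.0000 * 6 - 0.0000 * 3, 0.0000 * 6 + 1.0000 * 3)
= (6.0000, 3.0000)
||U^8 x|| = sqrt(6.0000^2 + 3.0000^2) = sqrt(45.0000) = 6.7082

6.7082


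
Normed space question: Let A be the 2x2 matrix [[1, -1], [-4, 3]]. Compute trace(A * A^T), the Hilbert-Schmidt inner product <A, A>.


trace(A * A^T) = sum of squares of all entries
= 1^2 + (-1)^2 + (-4)^2 + 3^2
= 1 + 1 + 16 + 9
= 27

27


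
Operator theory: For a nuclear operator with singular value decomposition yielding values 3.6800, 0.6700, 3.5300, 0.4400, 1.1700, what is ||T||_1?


The nuclear norm is the sum of all singular values.
||T||_1 = 3.6800 + 0.6700 + 3.5300 + 0.4400 + 1.1700
= 9.4900

9.4900


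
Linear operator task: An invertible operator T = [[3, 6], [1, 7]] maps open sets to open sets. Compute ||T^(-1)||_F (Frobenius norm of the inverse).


det(T) = 3*7 - 6*1 = 15
T^(-1) = (1/15) * [[7, -6], [-1, 3]] = [[0.4667, -0.4000], [-0.0667, 0.2000]]
||T^(-1)||_F^2 = 0.4667^2 + (-0.4000)^2 + (-0.0667)^2 + 0.2000^2 = 0.4222
||T^(-1)||_F = sqrt(0.4222) = 0.6498

0.6498


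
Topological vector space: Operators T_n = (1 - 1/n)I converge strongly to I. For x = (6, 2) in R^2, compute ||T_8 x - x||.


T_8 x - x = (1 - 1/8)x - x = -x/8
||x|| = sqrt(40) = 6.3246
||T_8 x - x|| = ||x||/8 = 6.3246/8 = 0.7906

0.7906


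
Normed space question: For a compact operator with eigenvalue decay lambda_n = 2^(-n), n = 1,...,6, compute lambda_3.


The eigenvalue formula gives lambda_3 = 1/2^3
= 1/8
= 0.1250

0.1250


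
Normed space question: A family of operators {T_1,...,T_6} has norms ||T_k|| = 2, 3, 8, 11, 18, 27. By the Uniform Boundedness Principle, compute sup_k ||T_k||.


By the Uniform Boundedness Principle, the supremum of norms is finite.
sup_k ||T_k|| = max(2, 3, 8, 11, 18, 27) = 27

27


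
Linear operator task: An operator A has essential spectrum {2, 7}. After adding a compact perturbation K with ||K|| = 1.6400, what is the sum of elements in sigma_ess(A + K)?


By Weyl's theorem, the essential spectrum is invariant under compact perturbations.
sigma_ess(A + K) = sigma_ess(A) = {2, 7}
Sum = 2 + 7 = 9

9


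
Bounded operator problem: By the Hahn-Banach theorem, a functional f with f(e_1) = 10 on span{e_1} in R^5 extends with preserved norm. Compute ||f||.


The norm of f is given by ||f|| = sup_{||x||=1} |f(x)|.
On span{e_1}, ||e_1|| = 1, so ||f|| = |f(e_1)| / ||e_1||
= |10| / 1 = 10.0000

10.0000


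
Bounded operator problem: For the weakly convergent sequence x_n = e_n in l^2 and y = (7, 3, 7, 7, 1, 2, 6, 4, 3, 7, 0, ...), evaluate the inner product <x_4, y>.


x_4 = e_4 is the standard basis vector with 1 in position 4.
<x_4, y> = y_4 = 7
As n -> infinity, <x_n, y> -> 0, confirming weak convergence of (x_n) to 0.

7


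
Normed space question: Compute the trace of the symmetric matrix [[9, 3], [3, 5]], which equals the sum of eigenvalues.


For a self-adjoint (symmetric) matrix, the eigenvalues are real.
The sum of eigenvalues equals the trace of the matrix.
trace = 9 + 5 = 14

14


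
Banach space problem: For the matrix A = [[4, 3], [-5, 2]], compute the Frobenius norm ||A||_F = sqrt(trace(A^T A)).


||A||_F^2 = sum a_ij^2
= 4^2 + 3^2 + (-5)^2 + 2^2
= 16 + 9 + 25 + 4 = 54
||A||_F = sqrt(54) = 7.3485

7.3485


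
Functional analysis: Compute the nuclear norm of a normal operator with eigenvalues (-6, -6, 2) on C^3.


For a normal operator, singular values equal |eigenvalues|.
Trace norm = sum |lambda_i| = 6 + 6 + 2
= 14

14


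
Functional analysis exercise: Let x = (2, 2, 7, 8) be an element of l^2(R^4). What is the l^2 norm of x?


The l^2 norm = (sum |x_i|^2)^(1/2)
Sum of 2th powers = 4 + 4 + 49 + 64 = 121
||x||_2 = (121)^(1/2) = 11.0000

11.0000


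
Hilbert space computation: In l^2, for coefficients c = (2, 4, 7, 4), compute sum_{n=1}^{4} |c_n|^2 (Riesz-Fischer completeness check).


sum |c_n|^2 = 2^2 + 4^2 + 7^2 + 4^2
= 4 + 16 + 49 + 16
= 85

85


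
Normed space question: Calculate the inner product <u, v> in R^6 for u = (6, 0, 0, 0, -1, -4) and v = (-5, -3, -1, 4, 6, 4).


Computing the standard inner product <u, v> = sum u_i * v_i
= 6*-5 + 0*-3 + 0*-1 + 0*4 + -1*6 + -4*4
= -30 + 0 + 0 + 0 + -6 + -16
= -52

-52


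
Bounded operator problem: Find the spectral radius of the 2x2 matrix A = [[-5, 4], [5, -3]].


For a 2x2 matrix, eigenvalues satisfy lambda^2 - (trace)*lambda + det = 0
trace = -5 + -3 = -8
det = -5*-3 - 4*5 = -5
discriminant = (-8)^2 - 4*(-5) = 84
spectral radius = max |eigenvalue| = 8.5826

8.5826


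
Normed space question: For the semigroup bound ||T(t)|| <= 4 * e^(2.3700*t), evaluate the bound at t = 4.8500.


||T(4.8500)|| <= 4 * exp(2.3700 * 4.8500)
= 4 * exp(11.4945)
= 4 * 98174.3246
= 392697.2985

392697.2985


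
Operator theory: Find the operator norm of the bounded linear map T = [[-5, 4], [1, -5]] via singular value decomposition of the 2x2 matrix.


A^T A = [[26, -25], [-25, 41]]
trace(A^T A) = 67, det(A^T A) = 441
discriminant = 67^2 - 4*441 = 2725
Largest eigenvalue of A^T A = (trace + sqrt(disc))/2 = 59.6008
||T|| = sqrt(59.6008) = 7.7202

7.7202


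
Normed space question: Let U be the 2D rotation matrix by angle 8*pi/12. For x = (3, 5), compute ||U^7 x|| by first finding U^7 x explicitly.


U is a rotation by theta = 8*pi/12
U^7 = rotation by 7*theta = 56*pi/12 = 8*pi/12 (mod 2*pi)
cos(8*pi/12) = -0.5000, sin(8*pi/12) = 0.8660
U^7 x = (-0.5000 * 3 - 0.8660 * 5, 0.8660 * 3 + -0.5000 * 5)
= (-5.8301, 0.0981)
||U^7 x|| = sqrt((-5.8301)^2 + 0.0981^2) = sqrt(34.0000) = 5.8310

5.8310


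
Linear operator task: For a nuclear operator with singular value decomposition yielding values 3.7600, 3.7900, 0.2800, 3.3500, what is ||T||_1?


The nuclear norm is the sum of all singular values.
||T||_1 = 3.7600 + 3.7900 + 0.2800 + 3.3500
= 11.1800

11.1800


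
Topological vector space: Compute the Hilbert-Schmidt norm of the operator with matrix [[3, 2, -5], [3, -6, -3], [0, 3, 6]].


The Hilbert-Schmidt norm is sqrt(sum of squares of all entries).
Sum of squares = 3^2 + 2^2 + (-5)^2 + 3^2 + (-6)^2 + (-3)^2 + 0^2 + 3^2 + 6^2
= 9 + 4 + 25 + 9 + 36 + 9 + 0 + 9 + 36 = 137
||T||_HS = sqrt(137) = 11.7047

11.7047


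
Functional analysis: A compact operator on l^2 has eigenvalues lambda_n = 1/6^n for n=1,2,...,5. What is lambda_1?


The eigenvalue formula gives lambda_1 = 1/6^1
= 1/6
= 0.1667

0.1667


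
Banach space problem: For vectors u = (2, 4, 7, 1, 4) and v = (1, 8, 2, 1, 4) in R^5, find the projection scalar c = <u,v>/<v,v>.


Computing <u,v> = 2*1 + 4*8 + 7*2 + 1*1 + 4*4 = 65
Computing <v,v> = 1^2 + 8^2 + 2^2 + 1^2 + 4^2 = 86
Projection coefficient = 65/86 = 0.7558

0.7558


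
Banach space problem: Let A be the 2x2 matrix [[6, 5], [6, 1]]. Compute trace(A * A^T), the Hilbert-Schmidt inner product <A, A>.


trace(A * A^T) = sum of squares of all entries
= 6^2 + 5^2 + 6^2 + 1^2
= 36 + 25 + 36 + 1
= 98

98


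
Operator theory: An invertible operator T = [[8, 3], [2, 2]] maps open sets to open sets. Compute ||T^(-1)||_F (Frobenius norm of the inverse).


det(T) = 8*2 - 3*2 = 10
T^(-1) = (1/10) * [[2, -3], [-2, 8]] = [[0.2000, -0.3000], [-0.2000, 0.8000]]
||T^(-1)||_F^2 = 0.2000^2 + (-0.3000)^2 + (-0.2000)^2 + 0.8000^2 = 0.8100
||T^(-1)||_F = sqrt(0.8100) = 0.9000

0.9000


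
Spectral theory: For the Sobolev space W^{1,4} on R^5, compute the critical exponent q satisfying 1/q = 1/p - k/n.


Using the Sobolev embedding formula: 1/q = 1/p - k/n
1/q = 1/4 - 1/5 = 1/20
q = 1/(1/20) = 20

20.0000


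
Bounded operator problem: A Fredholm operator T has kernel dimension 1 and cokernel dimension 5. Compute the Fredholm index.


The Fredholm index is defined as ind(T) = dim(ker T) - dim(coker T)
= 1 - 5
= -4

-4


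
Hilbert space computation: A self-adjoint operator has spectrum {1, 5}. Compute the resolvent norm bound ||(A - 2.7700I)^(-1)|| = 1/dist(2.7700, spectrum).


dist(2.7700, {1, 5}) = min(|2.7700 - 1|, |2.7700 - 5|)
= min(1.7700, 2.2300) = 1.7700
Resolvent bound = 1/1.7700 = 0.5650

0.5650


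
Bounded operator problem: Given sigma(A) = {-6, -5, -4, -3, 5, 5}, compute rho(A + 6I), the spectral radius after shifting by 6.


Spectrum of A + 6I = {0, 1, 2, 3, 11, 11}
Spectral radius = max |lambda| over the shifted spectrum
= max(0, 1, 2, 3, 11, 11) = 11

11


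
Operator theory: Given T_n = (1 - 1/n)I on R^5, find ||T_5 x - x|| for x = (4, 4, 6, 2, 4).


T_5 x - x = (1 - 1/5)x - x = -x/5
||x|| = sqrt(88) = 9.3808
||T_5 x - x|| = ||x||/5 = 9.3808/5 = 1.8762

1.8762


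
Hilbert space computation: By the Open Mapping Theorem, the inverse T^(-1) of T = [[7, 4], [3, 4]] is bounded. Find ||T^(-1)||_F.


det(T) = 7*4 - 4*3 = 16
T^(-1) = (1/16) * [[4, -4], [-3, 7]] = [[0.2500, -0.2500], [-0.1875, 0.4375]]
||T^(-1)||_F^2 = 0.2500^2 + (-0.2500)^2 + (-0.1875)^2 + 0.4375^2 = 0.3516
||T^(-1)||_F = sqrt(0.3516) = 0.5929

0.5929


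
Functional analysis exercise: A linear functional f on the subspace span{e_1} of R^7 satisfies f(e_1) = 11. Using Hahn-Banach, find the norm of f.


The norm of f is given by ||f|| = sup_{||x||=1} |f(x)|.
On span{e_1}, ||e_1|| = 1, so ||f|| = |f(e_1)| / ||e_1||
= |11| / 1 = 11.0000

11.0000


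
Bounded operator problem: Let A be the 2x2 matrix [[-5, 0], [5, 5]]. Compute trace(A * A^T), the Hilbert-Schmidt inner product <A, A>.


trace(A * A^T) = sum of squares of all entries
= (-5)^2 + 0^2 + 5^2 + 5^2
= 25 + 0 + 25 + 25
= 75

75


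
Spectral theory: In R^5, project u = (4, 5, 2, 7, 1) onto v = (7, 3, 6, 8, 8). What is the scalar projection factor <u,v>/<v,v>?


Computing <u,v> = 4*7 + 5*3 + 2*6 + 7*8 + 1*8 = 119
Computing <v,v> = 7^2 + 3^2 + 6^2 + 8^2 + 8^2 = 222
Projection coefficient = 119/222 = 0.5360

0.5360


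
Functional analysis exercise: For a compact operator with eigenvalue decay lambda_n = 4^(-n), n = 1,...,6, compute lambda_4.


The eigenvalue formula gives lambda_4 = 1/4^4
= 1/256
= 0.0039

0.0039


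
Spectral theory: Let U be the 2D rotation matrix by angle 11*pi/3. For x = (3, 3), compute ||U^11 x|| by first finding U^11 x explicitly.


U is a rotation by theta = 11*pi/3
U^11 = rotation by 11*theta = 121*pi/3 = 1*pi/3 (mod 2*pi)
cos(1*pi/3) = 0.5000, sin(1*pi/3) = 0.8660
U^11 x = (0.5000 * 3 - 0.8660 * 3, 0.8660 * 3 + 0.5000 * 3)
= (-1.0981, 4.0981)
||U^11 x|| = sqrt((-1.0981)^2 + 4.0981^2) = sqrt(18.0000) = 4.2426

4.2426


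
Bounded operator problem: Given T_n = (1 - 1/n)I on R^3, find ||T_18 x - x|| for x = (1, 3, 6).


T_18 x - x = (1 - 1/18)x - x = -x/18
||x|| = sqrt(46) = 6.7823
||T_18 x - x|| = ||x||/18 = 6.7823/18 = 0.3768

0.3768


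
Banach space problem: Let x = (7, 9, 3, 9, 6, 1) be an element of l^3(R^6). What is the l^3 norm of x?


The l^3 norm = (sum |x_i|^3)^(1/3)
Sum of 3th powers = 343 + 729 + 27 + 729 + 216 + 1 = 2045
||x||_3 = (2045)^(1/3) = 12.6930

12.6930


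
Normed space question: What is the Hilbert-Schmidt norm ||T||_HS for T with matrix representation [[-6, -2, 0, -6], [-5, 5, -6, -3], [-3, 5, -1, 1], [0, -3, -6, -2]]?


The Hilbert-Schmidt norm is sqrt(sum of squares of all entries).
Sum of squares = (-6)^2 + (-2)^2 + 0^2 + (-6)^2 + (-5)^2 + 5^2 + (-6)^2 + (-3)^2 + (-3)^2 + 5^2 + (-1)^2 + 1^2 + 0^2 + (-3)^2 + (-6)^2 + (-2)^2
= 36 + 4 + 0 + 36 + 25 + 25 + 36 + 9 + 9 + 25 + 1 + 1 + 0 + 9 + 36 + 4 = 256
||T||_HS = sqrt(256) = 16.0000

16.0000


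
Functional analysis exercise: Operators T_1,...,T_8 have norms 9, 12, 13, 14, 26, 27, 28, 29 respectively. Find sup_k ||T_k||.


By the Uniform Boundedness Principle, the supremum of norms is finite.
sup_k ||T_k|| = max(9, 12, 13, 14, 26, 27, 28, 29) = 29

29


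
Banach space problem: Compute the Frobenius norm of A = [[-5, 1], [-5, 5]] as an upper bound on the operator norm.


||A||_F^2 = sum a_ij^2
= (-5)^2 + 1^2 + (-5)^2 + 5^2
= 25 + 1 + 25 + 25 = 76
||A||_F = sqrt(76) = 8.7178

8.7178


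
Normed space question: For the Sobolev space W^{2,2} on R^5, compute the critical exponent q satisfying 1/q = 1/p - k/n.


Using the Sobolev embedding formula: 1/q = 1/p - k/n
1/q = 1/2 - 2/5 = 1/10
q = 1/(1/10) = 10

10.0000


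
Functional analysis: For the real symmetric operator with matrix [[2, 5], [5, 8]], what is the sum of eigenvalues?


For a self-adjoint (symmetric) matrix, the eigenvalues are real.
The sum of eigenvalues equals the trace of the matrix.
trace = 2 + 8 = 10

10


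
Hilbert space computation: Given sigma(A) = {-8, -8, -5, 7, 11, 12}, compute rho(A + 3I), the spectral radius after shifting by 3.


Spectrum of A + 3I = {-5, -5, -2, 10, 14, 15}
Spectral radius = max |lambda| over the shifted spectrum
= max(5, 5, 2, 10, 14, 15) = 15

15


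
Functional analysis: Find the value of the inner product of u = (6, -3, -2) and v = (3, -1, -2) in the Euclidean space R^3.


Computing the standard inner product <u, v> = sum u_i * v_i
= 6*3 + -3*-1 + -2*-2
= 18 + 3 + 4
= 25

25


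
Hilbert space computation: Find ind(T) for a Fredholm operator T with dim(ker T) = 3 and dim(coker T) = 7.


The Fredholm index is defined as ind(T) = dim(ker T) - dim(coker T)
= 3 - 7
= -4

-4


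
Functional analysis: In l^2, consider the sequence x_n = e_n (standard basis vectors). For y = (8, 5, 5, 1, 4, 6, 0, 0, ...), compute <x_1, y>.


x_1 = e_1 is the standard basis vector with 1 in position 1.
<x_1, y> = y_1 = 8
As n -> infinity, <x_n, y> -> 0, confirming weak convergence of (x_n) to 0.

8


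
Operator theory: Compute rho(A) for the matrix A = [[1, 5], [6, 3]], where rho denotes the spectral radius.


For a 2x2 matrix, eigenvalues satisfy lambda^2 - (trace)*lambda + det = 0
trace = 1 + 3 = 4
det = 1*3 - 5*6 = -27
discriminant = 4^2 - 4*(-27) = 124
spectral radius = max |eigenvalue| = 7.5678

7.5678


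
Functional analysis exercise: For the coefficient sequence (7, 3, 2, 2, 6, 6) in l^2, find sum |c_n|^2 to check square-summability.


sum |c_n|^2 = 7^2 + 3^2 + 2^2 + 2^2 + 6^2 + 6^2
= 49 + 9 + 4 + 4 + 36 + 36
= 138

138


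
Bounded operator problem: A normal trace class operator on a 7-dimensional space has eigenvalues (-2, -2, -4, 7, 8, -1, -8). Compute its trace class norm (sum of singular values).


For a normal operator, singular values equal |eigenvalues|.
Trace norm = sum |lambda_i| = 2 + 2 + 4 + 7 + 8 + 1 + 8
= 32

32


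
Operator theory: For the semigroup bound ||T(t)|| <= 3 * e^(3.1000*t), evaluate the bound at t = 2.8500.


||T(2.8500)|| <= 3 * exp(3.1000 * 2.8500)
= 3 * exp(8.8350)
= 3 * 6870.5538
= 20611.6615

20611.6615


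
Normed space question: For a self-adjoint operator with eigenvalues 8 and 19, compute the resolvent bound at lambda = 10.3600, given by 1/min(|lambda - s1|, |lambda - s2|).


dist(10.3600, {8, 19}) = min(|10.3600 - 8|, |10.3600 - 19|)
= min(2.3600, 8.6400) = 2.3600
Resolvent bound = 1/2.3600 = 0.4237

0.4237


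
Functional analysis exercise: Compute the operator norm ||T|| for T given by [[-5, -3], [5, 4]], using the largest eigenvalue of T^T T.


A^T A = [[50, 35], [35, 25]]
trace(A^T A) = 75, det(A^T A) = 25
discriminant = 75^2 - 4*25 = 5525
Largest eigenvalue of A^T A = (trace + sqrt(disc))/2 = 74.6652
||T|| = sqrt(74.6652) = 8.6409

8.6409


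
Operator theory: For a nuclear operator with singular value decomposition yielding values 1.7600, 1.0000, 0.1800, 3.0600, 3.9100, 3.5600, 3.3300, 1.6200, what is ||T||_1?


The nuclear norm is the sum of all singular values.
||T||_1 = 1.7600 + 1.0000 + 0.1800 + 3.0600 + 3.9100 + 3.5600 + 3.3300 + 1.6200
= 18.4200

18.4200


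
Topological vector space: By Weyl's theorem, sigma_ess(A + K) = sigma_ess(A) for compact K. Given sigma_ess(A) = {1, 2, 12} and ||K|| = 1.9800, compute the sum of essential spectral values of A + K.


By Weyl's theorem, the essential spectrum is invariant under compact perturbations.
sigma_ess(A + K) = sigma_ess(A) = {1, 2, 12}
Sum = 1 + 2 + 12 = 15

15


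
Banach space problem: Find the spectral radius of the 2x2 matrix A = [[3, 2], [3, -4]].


For a 2x2 matrix, eigenvalues satisfy lambda^2 - (trace)*lambda + det = 0
trace = 3 + -4 = -1
det = 3*-4 - 2*3 = -18
discriminant = (-1)^2 - 4*(-18) = 73
spectral radius = max |eigenvalue| = 4.7720

4.7720


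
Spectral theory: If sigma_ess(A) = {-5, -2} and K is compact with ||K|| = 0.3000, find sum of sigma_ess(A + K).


By Weyl's theorem, the essential spectrum is invariant under compact perturbations.
sigma_ess(A + K) = sigma_ess(A) = {-5, -2}
Sum = -5 + -2 = -7

-7


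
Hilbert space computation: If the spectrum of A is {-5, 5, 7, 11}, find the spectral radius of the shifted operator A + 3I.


Spectrum of A + 3I = {-2, 8, 10, 14}
Spectral radius = max |lambda| over the shifted spectrum
= max(2, 8, 10, 14) = 14

14


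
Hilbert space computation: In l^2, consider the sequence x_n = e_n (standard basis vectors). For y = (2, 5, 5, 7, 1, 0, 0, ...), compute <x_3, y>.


x_3 = e_3 is the standard basis vector with 1 in position 3.
<x_3, y> = y_3 = 5
As n -> infinity, <x_n, y> -> 0, confirming weak convergence of (x_n) to 0.

5


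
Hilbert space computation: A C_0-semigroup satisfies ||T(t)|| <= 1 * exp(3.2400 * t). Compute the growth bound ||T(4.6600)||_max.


||T(4.6600)|| <= 1 * exp(3.2400 * 4.6600)
= 1 * exp(15.0984)
= 1 * 3.6070e+06
= 3.6070e+06

3.6070e+06


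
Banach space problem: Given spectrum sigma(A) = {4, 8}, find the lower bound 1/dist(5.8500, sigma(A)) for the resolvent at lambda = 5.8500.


dist(5.8500, {4, 8}) = min(|5.8500 - 4|, |5.8500 - 8|)
= min(1.8500, 2.1500) = 1.8500
Resolvent bound = 1/1.8500 = 0.5405

0.5405


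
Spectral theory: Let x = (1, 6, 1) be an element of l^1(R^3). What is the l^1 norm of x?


The l^1 norm equals the sum of absolute values of all components.
||x||_1 = 1 + 6 + 1
= 8

8.0000


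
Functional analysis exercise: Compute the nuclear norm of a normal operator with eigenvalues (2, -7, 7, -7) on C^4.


For a normal operator, singular values equal |eigenvalues|.
Trace norm = sum |lambda_i| = 2 + 7 + 7 + 7
= 23

23


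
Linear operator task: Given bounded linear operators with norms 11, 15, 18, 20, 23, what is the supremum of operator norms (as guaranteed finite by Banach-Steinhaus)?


By the Uniform Boundedness Principle, the supremum of norms is finite.
sup_k ||T_k|| = max(11, 15, 18, 20, 23) = 23

23


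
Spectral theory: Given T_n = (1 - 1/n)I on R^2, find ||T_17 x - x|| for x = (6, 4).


T_17 x - x = (1 - 1/17)x - x = -x/17
||x|| = sqrt(52) = 7.2111
||T_17 x - x|| = ||x||/17 = 7.2111/17 = 0.4242

0.4242


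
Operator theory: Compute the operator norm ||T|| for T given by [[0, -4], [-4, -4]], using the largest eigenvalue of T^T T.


A^T A = [[16, 16], [16, 32]]
trace(A^T A) = 48, det(A^T A) = 256
discriminant = 48^2 - 4*256 = 1280
Largest eigenvalue of A^T A = (trace + sqrt(disc))/2 = 41.8885
||T|| = sqrt(41.8885) = 6.4721

6.4721


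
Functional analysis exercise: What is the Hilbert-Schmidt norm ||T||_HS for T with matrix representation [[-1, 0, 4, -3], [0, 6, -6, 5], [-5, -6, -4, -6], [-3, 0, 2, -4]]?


The Hilbert-Schmidt norm is sqrt(sum of squares of all entries).
Sum of squares = (-1)^2 + 0^2 + 4^2 + (-3)^2 + 0^2 + 6^2 + (-6)^2 + 5^2 + (-5)^2 + (-6)^2 + (-4)^2 + (-6)^2 + (-3)^2 + 0^2 + 2^2 + (-4)^2
= 1 + 0 + 16 + 9 + 0 + 36 + 36 + 25 + 25 + 36 + 16 + 36 + 9 + 0 + 4 + 16 = 265
||T||_HS = sqrt(265) = 16.2788

16.2788


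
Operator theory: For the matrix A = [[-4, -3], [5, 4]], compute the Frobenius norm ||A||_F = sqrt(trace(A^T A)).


||A||_F^2 = sum a_ij^2
= (-4)^2 + (-3)^2 + 5^2 + 4^2
= 16 + 9 + 25 + 16 = 66
||A||_F = sqrt(66) = 8.1240

8.1240


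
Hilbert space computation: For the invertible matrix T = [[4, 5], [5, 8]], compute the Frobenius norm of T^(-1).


det(T) = 4*8 - 5*5 = 7
T^(-1) = (1/7) * [[8, -5], [-5, 4]] = [[1.1429, -0.7143], [-0.7143, 0.5714]]
||T^(-1)||_F^2 = 1.1429^2 + (-0.7143)^2 + (-0.7143)^2 + 0.5714^2 = 2.6531
||T^(-1)||_F = sqrt(2.6531) = 1.6288

1.6288


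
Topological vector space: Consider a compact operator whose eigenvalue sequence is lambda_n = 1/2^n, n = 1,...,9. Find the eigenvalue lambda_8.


The eigenvalue formula gives lambda_8 = 1/2^8
= 1/256
= 0.0039

0.0039


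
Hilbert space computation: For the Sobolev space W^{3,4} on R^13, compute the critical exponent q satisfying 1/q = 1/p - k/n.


Using the Sobolev embedding formula: 1/q = 1/p - k/n
1/q = 1/4 - 3/13 = 1/52
q = 1/(1/52) = 52

52.0000


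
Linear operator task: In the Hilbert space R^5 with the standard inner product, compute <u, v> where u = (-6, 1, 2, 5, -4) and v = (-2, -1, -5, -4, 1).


Computing the standard inner product <u, v> = sum u_i * v_i
= -6*-2 + 1*-1 + 2*-5 + 5*-4 + -4*1
= 12 + -1 + -10 + -20 + -4
= -23

-23


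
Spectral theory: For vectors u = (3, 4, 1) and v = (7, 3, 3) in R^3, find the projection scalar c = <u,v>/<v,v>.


Computing <u,v> = 3*7 + 4*3 + 1*3 = 36
Computing <v,v> = 7^2 + 3^2 + 3^2 = 67
Projection coefficient = 36/67 = 0.5373

0.5373


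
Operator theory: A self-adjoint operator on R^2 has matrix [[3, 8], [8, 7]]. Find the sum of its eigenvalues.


For a self-adjoint (symmetric) matrix, the eigenvalues are real.
The sum of eigenvalues equals the trace of the matrix.
trace = 3 + 7 = 10

10


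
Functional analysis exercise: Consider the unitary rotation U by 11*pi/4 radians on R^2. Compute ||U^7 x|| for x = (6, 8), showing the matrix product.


U is a rotation by theta = 11*pi/4
U^7 = rotation by 7*theta = 77*pi/4 = 5*pi/4 (mod 2*pi)
cos(5*pi/4) = -0.7071, sin(5*pi/4) = -0.7071
U^7 x = (-0.7071 * 6 - -0.7071 * 8, -0.7071 * 6 + -0.7071 * 8)
= (1.4142, -9.8995)
||U^7 x|| = sqrt(1.4142^2 + (-9.8995)^2) = sqrt(100.0000) = 10.0000

10.0000


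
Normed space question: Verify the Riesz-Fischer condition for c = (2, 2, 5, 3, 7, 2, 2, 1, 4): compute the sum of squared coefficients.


sum |c_n|^2 = 2^2 + 2^2 + 5^2 + 3^2 + 7^2 + 2^2 + 2^2 + 1^2 + 4^2
= 4 + 4 + 25 + 9 + 49 + 4 + 4 + 1 + 16
= 116

116


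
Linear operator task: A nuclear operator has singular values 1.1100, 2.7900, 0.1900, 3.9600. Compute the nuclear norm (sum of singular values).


The nuclear norm is the sum of all singular values.
||T||_1 = 1.1100 + 2.7900 + 0.1900 + 3.9600
= 8.0500

8.0500


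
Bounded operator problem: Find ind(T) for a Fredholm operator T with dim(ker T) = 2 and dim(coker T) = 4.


The Fredholm index is defined as ind(T) = dim(ker T) - dim(coker T)
= 2 - 4
= -2

-2


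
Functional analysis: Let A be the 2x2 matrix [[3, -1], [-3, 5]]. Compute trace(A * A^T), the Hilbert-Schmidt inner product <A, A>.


trace(A * A^T) = sum of squares of all entries
= 3^2 + (-1)^2 + (-3)^2 + 5^2
= 9 + 1 + 9 + 25
= 44

44


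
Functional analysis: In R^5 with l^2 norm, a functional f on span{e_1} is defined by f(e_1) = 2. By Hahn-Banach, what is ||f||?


The norm of f is given by ||f|| = sup_{||x||=1} |f(x)|.
On span{e_1}, ||e_1|| = 1, so ||f|| = |f(e_1)| / ||e_1||
= |2| / 1 = 2.0000

2.0000


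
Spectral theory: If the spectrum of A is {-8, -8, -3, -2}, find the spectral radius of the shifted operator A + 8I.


Spectrum of A + 8I = {0, 0, 5, 6}
Spectral radius = max |lambda| over the shifted spectrum
= max(0, 0, 5, 6) = 6

6


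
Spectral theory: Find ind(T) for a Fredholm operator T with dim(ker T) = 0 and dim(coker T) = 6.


The Fredholm index is defined as ind(T) = dim(ker T) - dim(coker T)
= 0 - 6
= -6

-6


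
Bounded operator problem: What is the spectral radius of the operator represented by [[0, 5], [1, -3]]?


For a 2x2 matrix, eigenvalues satisfy lambda^2 - (trace)*lambda + det = 0
trace = 0 + -3 = -3
det = 0*-3 - 5*1 = -5
discriminant = (-3)^2 - 4*(-5) = 29
spectral radius = max |eigenvalue| = 4.1926

4.1926


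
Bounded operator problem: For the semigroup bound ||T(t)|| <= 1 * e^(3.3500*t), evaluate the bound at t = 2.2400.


||T(2.2400)|| <= 1 * exp(3.3500 * 2.2400)
= 1 * exp(7.5040)
= 1 * 1815.2891
= 1815.2891

1815.2891


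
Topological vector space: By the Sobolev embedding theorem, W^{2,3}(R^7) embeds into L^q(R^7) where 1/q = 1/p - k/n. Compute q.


Using the Sobolev embedding formula: 1/q = 1/p - k/n
1/q = 1/3 - 2/7 = 1/21
q = 1/(1/21) = 21

21.0000


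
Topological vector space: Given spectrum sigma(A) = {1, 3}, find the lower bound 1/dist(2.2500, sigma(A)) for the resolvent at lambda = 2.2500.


dist(2.2500, {1, 3}) = min(|2.2500 - 1|, |2.2500 - 3|)
= min(1.2500, 0.7500) = 0.7500
Resolvent bound = 1/0.7500 = 1.3333

1.3333


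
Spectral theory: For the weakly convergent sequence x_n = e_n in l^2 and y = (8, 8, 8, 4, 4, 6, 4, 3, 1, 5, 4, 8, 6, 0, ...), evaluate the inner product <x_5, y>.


x_5 = e_5 is the standard basis vector with 1 in position 5.
<x_5, y> = y_5 = 4
As n -> infinity, <x_n, y> -> 0, confirming weak convergence of (x_n) to 0.

4


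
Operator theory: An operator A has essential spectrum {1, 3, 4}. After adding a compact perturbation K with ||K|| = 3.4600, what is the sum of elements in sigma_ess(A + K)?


By Weyl's theorem, the essential spectrum is invariant under compact perturbations.
sigma_ess(A + K) = sigma_ess(A) = {1, 3, 4}
Sum = 1 + 3 + 4 = 8

8


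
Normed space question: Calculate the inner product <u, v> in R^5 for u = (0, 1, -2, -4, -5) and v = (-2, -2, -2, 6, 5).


Computing the standard inner product <u, v> = sum u_i * v_i
= 0*-2 + 1*-2 + -2*-2 + -4*6 + -5*5
= 0 + -2 + 4 + -24 + -25
= -47

-47


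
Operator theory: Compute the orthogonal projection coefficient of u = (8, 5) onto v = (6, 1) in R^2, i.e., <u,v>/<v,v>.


Computing <u,v> = 8*6 + 5*1 = 53
Computing <v,v> = 6^2 + 1^2 = 37
Projection coefficient = 53/37 = 1.4324

1.4324


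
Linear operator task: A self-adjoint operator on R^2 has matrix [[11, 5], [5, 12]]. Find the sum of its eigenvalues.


For a self-adjoint (symmetric) matrix, the eigenvalues are real.
The sum of eigenvalues equals the trace of the matrix.
trace = 11 + 12 = 23

23


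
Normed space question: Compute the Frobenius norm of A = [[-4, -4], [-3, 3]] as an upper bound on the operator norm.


||A||_F^2 = sum a_ij^2
= (-4)^2 + (-4)^2 + (-3)^2 + 3^2
= 16 + 16 + 9 + 9 = 50
||A||_F = sqrt(50) = 7.0711

7.0711


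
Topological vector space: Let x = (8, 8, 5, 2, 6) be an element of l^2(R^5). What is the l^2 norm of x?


The l^2 norm = (sum |x_i|^2)^(1/2)
Sum of 2th powers = 64 + 64 + 25 + 4 + 36 = 193
||x||_2 = (193)^(1/2) = 13.8924

13.8924


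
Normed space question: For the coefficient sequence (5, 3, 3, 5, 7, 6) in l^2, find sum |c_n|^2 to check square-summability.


sum |c_n|^2 = 5^2 + 3^2 + 3^2 + 5^2 + 7^2 + 6^2
= 25 + 9 + 9 + 25 + 49 + 36
= 153

153


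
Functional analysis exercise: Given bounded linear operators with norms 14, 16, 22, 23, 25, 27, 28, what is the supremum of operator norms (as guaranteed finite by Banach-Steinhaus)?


By the Uniform Boundedness Principle, the supremum of norms is finite.
sup_k ||T_k|| = max(14, 16, 22, 23, 25, 27, 28) = 28

28


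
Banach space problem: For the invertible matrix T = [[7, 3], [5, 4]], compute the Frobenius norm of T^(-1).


det(T) = 7*4 - 3*5 = 13
T^(-1) = (1/13) * [[4, -3], [-5, 7]] = [[0.3077, -0.2308], [-0.3846, 0.5385]]
||T^(-1)||_F^2 = 0.3077^2 + (-0.2308)^2 + (-0.3846)^2 + 0.5385^2 = 0.5858
||T^(-1)||_F = sqrt(0.5858) = 0.7654

0.7654
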